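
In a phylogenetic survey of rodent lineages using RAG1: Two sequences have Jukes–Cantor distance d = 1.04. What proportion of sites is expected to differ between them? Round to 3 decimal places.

p = (3/4)(1 − e^(−4d/3)) = 0.75 × (1 − e^(-1.386667)) = 0.75 × (1 − 0.249907) = 0.562570.

0.563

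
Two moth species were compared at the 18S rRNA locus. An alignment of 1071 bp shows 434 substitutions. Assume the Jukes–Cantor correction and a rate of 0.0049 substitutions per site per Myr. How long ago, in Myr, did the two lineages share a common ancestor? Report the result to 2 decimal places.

p = 434/1071 ≈ 0.405229.
d = −(3/4) ln(1 − 4p/3) = −0.75 ln(1 − 0.540305) = −0.75 ln(0.459695)
  = −0.75 × (-0.777192) = 0.582894 substitutions/site.
Under a molecular clock d = 2μt, so t = d/(2μ) = 0.582894 / (2 × 0.0049) = 59.48 Myr.

59.48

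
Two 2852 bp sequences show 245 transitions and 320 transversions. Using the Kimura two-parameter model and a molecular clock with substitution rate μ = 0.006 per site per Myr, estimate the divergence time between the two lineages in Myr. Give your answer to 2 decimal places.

19.21

P = 245/2852 ≈ 0.085905 and Q = 320/2852 ≈ 0.112202.
Under the Kimura two-parameter model, d = −½ ln(1 − 2P − Q) − ¼ ln(1 − 2Q).
1 − 2P − Q = 0.715988, giving −½ ln(0.715988) = 0.167046.
1 − 2Q = 0.775596, giving −¼ ln(0.775596) = 0.063531.
d = 0.167046 + 0.063531 = 0.230577.
Under a molecular clock d = 2μt, so t = d/(2μ) = 0.230577 / (2 × 0.006) = 19.21 Myr.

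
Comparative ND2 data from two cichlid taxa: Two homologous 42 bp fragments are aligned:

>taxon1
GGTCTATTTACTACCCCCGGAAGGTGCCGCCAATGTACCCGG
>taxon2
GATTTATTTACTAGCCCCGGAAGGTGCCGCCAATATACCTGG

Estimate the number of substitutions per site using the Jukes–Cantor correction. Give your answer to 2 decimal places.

The sequences differ at 5 of 42 sites (2, 4, 14, 35, 40), so p = 5/42 ≈ 0.119048.
d = −(3/4) ln(1 − 4p/3) = −0.75 ln(1 − 0.158731) = −0.75 ln(0.841269)
  = −0.75 × (-0.172844) = 0.129633 substitutions/site.

0.13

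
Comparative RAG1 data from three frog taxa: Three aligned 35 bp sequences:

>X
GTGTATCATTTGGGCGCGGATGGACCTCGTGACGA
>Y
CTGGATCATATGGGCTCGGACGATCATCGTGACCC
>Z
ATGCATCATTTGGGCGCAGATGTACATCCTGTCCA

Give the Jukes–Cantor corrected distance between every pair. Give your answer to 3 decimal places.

d(X,Y) = 0.360, d(X,Z) = 0.273, d(Y,Z) = 0.407

X–Y: 10/35 sites differ → p ≈ 0.285714, d = −0.75 ln(1 − 0.380952) = 0.359679 ≈ 0.360.
X–Z: 8/35 sites differ → p ≈ 0.228571, d = −0.75 ln(1 − 0.304761) = 0.272625 ≈ 0.273.
Y–Z: 11/35 sites differ → p ≈ 0.314286, d = −0.75 ln(1 − 0.419048) = 0.407315 ≈ 0.407.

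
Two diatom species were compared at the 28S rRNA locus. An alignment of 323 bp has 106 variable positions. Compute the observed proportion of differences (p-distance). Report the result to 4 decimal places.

0.3282

p = 106/323 = 0.328173… ≈ 0.3282 (to 4 d.p.).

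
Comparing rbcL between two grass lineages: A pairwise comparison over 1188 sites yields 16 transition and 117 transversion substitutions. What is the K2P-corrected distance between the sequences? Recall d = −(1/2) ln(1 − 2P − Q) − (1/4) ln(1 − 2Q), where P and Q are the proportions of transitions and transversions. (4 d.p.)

P = 16/1188 ≈ 0.013468 and Q = 117/1188 ≈ 0.098485.
Under the Kimura two-parameter model, d = −½ ln(1 − 2P − Q) − ¼ ln(1 − 2Q).
1 − 2P − Q = 0.874579, giving −½ ln(0.874579) = 0.067006.
1 − 2Q = 0.80303, giving −¼ ln(0.80303) = 0.054841.
d = 0.067006 + 0.054841 = 0.121847.

0.1218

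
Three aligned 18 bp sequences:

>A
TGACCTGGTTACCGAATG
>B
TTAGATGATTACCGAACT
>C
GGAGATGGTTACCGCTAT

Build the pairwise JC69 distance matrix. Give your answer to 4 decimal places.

A–B: 6/18 sites differ → p ≈ 0.333333, d = −0.75 ln(1 − 0.444444) = 0.440839 ≈ 0.4408.
A–C: 7/18 sites differ → p ≈ 0.388889, d = −0.75 ln(1 − 0.518519) = 0.548166 ≈ 0.5482.
B–C: 6/18 sites differ → p ≈ 0.333333, d = −0.75 ln(1 − 0.444444) = 0.440839 ≈ 0.4408.

d(A,B) = 0.4408, d(A,C) = 0.5482, d(B,C) = 0.4408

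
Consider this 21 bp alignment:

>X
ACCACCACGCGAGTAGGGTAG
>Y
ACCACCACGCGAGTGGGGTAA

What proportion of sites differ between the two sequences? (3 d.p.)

The sequences differ at 2 of 21 positions (sites 15, 21).
p = 2/21 = 0.095238… ≈ 0.095 (to 3 d.p.).

0.095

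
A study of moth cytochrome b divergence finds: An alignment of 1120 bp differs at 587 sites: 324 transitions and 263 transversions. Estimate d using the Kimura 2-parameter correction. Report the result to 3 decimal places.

0.998

P = 324/1120 ≈ 0.289286 and Q = 263/1120 ≈ 0.234821.
Under the Kimura two-parameter model, d = −½ ln(1 − 2P − Q) − ¼ ln(1 − 2Q).
1 − 2P − Q = 0.186607, giving −½ ln(0.186607) = 0.839375.
1 − 2Q = 0.530358, giving −¼ ln(0.530358) = 0.158551.
d = 0.839375 + 0.158551 = 0.997926.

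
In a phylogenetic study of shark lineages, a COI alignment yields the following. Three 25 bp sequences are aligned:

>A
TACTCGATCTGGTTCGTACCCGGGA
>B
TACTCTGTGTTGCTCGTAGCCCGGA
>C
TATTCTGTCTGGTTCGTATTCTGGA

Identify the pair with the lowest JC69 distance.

A–B: 7/25 differ, p = 0.280, d = 0.351.
A–C: 6/25 differ, p = 0.240, d = 0.289.
B–C: 7/25 differ, p = 0.280, d = 0.351.
The smallest distance is between A and C.

A and C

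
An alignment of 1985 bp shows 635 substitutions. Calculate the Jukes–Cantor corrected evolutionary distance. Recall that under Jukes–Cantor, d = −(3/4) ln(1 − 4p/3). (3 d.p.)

0.417

p = 635/1985 ≈ 0.319899.
d = −(3/4) ln(1 − 4p/3) = −0.75 ln(1 − 0.426532) = −0.75 ln(0.573468)
  = −0.75 × (-0.556053) = 0.417040 substitutions/site.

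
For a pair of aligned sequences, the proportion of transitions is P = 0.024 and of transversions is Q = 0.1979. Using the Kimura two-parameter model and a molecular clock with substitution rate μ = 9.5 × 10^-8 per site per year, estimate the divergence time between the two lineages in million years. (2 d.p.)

1.41

Under the Kimura two-parameter model, d = −½ ln(1 − 2P − Q) − ¼ ln(1 − 2Q).
1 − 2P − Q = 0.7541, giving −½ ln(0.7541) = 0.141115.
1 − 2Q = 0.6042, giving −¼ ln(0.6042) = 0.125963.
d = 0.141115 + 0.125963 = 0.267078.
Under a molecular clock d = 2μt, so t = d/(2μ) = 0.267078 / (2 × 9.5 × 10^-8) = 1.41 million years.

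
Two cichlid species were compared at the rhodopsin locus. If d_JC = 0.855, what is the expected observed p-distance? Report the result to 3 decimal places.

p = (3/4)(1 − e^(−4d/3)) = 0.75 × (1 − e^(-1.14)) = 0.75 × (1 − 0.319819) = 0.510136.

0.510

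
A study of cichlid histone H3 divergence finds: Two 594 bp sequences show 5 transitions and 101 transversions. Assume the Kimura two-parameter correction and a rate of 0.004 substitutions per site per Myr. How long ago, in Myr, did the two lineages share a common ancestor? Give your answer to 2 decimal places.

25.92

P = 5/594 ≈ 0.008418 and Q = 101/594 ≈ 0.170034.
Under the Kimura two-parameter model, d = −½ ln(1 − 2P − Q) − ¼ ln(1 − 2Q).
1 − 2P − Q = 0.81313, giving −½ ln(0.81313) = 0.103432.
1 − 2Q = 0.659932, giving −¼ ln(0.659932) = 0.103905.
d = 0.103432 + 0.103905 = 0.207337.
Under a molecular clock d = 2μt, so t = d/(2μ) = 0.207337 / (2 × 0.004) = 25.92 Myr.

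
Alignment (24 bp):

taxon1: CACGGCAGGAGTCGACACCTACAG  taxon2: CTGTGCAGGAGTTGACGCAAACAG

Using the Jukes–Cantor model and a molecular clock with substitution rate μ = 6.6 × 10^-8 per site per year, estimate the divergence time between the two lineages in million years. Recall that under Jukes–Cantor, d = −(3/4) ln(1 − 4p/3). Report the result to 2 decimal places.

The sequences differ at 7 of 24 sites (2, 3, 4, 13, 17, 19, 20), so p = 7/24 ≈ 0.291667.
d = −(3/4) ln(1 − 4p/3) = −0.75 ln(1 − 0.388889) = −0.75 ln(0.611111)
  = −0.75 × (-0.492477) = 0.369358 substitutions/site.
Under a molecular clock d = 2μt, so t = d/(2μ) = 0.369358 / (2 × 6.6 × 10^-8) = 2.80 million years.

2.80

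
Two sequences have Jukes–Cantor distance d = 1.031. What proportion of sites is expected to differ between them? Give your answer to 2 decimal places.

p = (3/4)(1 − e^(−4d/3)) = 0.75 × (1 − e^(-1.374667)) = 0.75 × (1 − 0.252924) = 0.560307.

0.56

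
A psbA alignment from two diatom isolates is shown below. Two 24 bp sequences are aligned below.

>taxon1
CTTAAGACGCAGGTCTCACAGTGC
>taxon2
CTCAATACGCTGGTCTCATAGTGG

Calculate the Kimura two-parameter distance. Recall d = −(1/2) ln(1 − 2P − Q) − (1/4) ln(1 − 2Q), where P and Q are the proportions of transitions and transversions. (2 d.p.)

Of 24 sites, 2 differences are transitions and 3 are transversions, so P = 2/24 ≈ 0.083333 and Q = 3/24 = 0.125.
Under the Kimura two-parameter model, d = −½ ln(1 − 2P − Q) − ¼ ln(1 − 2Q).
1 − 2P − Q = 0.708334, giving −½ ln(0.708334) = 0.172420.
1 − 2Q = 0.75, giving −¼ ln(0.75) = 0.071921.
d = 0.172420 + 0.071921 = 0.244341.

0.24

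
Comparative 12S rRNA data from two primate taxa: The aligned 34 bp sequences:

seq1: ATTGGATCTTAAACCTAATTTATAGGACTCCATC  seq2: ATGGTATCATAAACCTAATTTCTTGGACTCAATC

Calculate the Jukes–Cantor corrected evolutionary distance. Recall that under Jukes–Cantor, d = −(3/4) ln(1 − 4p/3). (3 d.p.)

The sequences differ at 6 of 34 sites (3, 5, 9, 22, 24, 31), so p = 6/34 ≈ 0.176471.
d = −(3/4) ln(1 − 4p/3) = −0.75 ln(1 − 0.235295) = −0.75 ln(0.764705)
  = −0.75 × (-0.268265) = 0.201199 substitutions/site.

0.201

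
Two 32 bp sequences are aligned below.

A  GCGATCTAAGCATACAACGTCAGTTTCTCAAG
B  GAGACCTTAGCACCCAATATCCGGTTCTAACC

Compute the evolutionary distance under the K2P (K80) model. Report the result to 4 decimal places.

0.5199

Of 32 sites, 4 differences are transitions and 8 are transversions, so P = 4/32 = 0.125 and Q = 8/32 = 0.25.
Under the Kimura two-parameter model, d = −½ ln(1 − 2P − Q) − ¼ ln(1 − 2Q).
1 − 2P − Q = 0.5, giving −½ ln(0.5) = 0.346574.
1 − 2Q = 0.5, giving −¼ ln(0.5) = 0.173287.
d = 0.346574 + 0.173287 = 0.519861.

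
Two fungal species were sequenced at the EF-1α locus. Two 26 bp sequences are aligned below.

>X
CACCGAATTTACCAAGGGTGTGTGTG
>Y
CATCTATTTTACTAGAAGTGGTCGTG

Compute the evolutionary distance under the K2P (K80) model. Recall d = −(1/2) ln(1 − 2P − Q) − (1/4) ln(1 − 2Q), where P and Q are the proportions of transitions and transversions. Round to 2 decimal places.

0.57

Of 26 sites, 6 differences are transitions and 4 are transversions, so P = 6/26 ≈ 0.230769 and Q = 4/26 ≈ 0.153846.
Under the Kimura two-parameter model, d = −½ ln(1 − 2P − Q) − ¼ ln(1 − 2Q).
1 − 2P − Q = 0.384616, giving −½ ln(0.384616) = 0.477755.
1 − 2Q = 0.692308, giving −¼ ln(0.692308) = 0.091931.
d = 0.477755 + 0.091931 = 0.569686.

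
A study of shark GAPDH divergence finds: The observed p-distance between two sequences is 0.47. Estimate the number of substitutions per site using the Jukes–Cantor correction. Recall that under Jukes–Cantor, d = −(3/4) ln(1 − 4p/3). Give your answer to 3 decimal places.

0.739

d = −(3/4) ln(1 − 4p/3) = −0.75 ln(1 − 0.626667) = −0.75 ln(0.373333)
  = −0.75 × (-0.985284) = 0.738963 substitutions/site.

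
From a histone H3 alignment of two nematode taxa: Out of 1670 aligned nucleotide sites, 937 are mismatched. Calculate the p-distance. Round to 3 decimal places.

0.561

p = 937/1670 = 0.561077… ≈ 0.561 (to 3 d.p.).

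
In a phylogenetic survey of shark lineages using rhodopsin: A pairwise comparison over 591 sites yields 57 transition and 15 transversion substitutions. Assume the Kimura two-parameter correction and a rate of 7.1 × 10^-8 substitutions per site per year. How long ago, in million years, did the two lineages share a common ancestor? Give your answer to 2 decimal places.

P = 57/591 ≈ 0.096447 and Q = 15/591 ≈ 0.025381.
Under the Kimura two-parameter model, d = −½ ln(1 − 2P − Q) − ¼ ln(1 − 2Q).
1 − 2P − Q = 0.781725, giving −½ ln(0.781725) = 0.123126.
1 − 2Q = 0.949238, giving −¼ ln(0.949238) = 0.013024.
d = 0.123126 + 0.013024 = 0.136150.
Under a molecular clock d = 2μt, so t = d/(2μ) = 0.136150 / (2 × 7.1 × 10^-8) = 0.96 million years.

0.96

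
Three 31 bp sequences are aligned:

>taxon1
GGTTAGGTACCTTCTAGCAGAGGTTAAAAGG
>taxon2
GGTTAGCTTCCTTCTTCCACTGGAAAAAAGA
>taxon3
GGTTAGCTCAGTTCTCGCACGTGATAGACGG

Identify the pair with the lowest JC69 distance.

taxon1–taxon2: 9/31 differ, p = 0.290, d = 0.367.
taxon1–taxon3: 11/31 differ, p = 0.355, d = 0.481.
taxon2–taxon3: 11/31 differ, p = 0.355, d = 0.481.
The smallest distance is between taxon1 and taxon2.

taxon1 and taxon2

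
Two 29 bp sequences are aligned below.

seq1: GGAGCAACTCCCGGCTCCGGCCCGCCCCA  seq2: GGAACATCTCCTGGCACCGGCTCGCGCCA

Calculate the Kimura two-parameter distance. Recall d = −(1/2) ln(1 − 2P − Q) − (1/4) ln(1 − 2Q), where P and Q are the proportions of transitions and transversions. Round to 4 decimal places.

Of 29 sites, 3 differences are transitions and 3 are transversions, so P = 3/29 ≈ 0.103448 and Q = 3/29 ≈ 0.103448.
Under the Kimura two-parameter model, d = −½ ln(1 − 2P − Q) − ¼ ln(1 − 2Q).
1 − 2P − Q = 0.689656, giving −½ ln(0.689656) = 0.185781.
1 − 2Q = 0.793104, giving −¼ ln(0.793104) = 0.057950.
d = 0.185781 + 0.057950 = 0.243731.

0.2437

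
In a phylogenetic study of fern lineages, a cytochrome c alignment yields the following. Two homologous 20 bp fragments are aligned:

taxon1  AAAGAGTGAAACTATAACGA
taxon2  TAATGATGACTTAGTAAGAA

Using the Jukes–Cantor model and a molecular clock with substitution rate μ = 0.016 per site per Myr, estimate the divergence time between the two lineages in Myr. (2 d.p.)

30.98

The sequences differ at 11 of 20 sites, so p = 11/20 = 0.55.
d = −(3/4) ln(1 − 4p/3) = −0.75 ln(1 − 0.733333) = −0.75 ln(0.266667)
  = −0.75 × (-1.321755) = 0.991316 substitutions/site.
Under a molecular clock d = 2μt, so t = d/(2μ) = 0.991316 / (2 × 0.016) = 30.98 Myr.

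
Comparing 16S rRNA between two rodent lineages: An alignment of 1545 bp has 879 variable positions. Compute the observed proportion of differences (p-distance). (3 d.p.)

p = 879/1545 = 0.568932… ≈ 0.569 (to 3 d.p.).

0.569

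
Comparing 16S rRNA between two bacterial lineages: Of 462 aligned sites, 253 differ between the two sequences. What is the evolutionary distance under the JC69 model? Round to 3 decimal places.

0.982

p = 253/462 ≈ 0.547619.
d = −(3/4) ln(1 − 4p/3) = −0.75 ln(1 − 0.730159) = −0.75 ln(0.269841)
  = −0.75 × (-1.309922) = 0.982442 substitutions/site.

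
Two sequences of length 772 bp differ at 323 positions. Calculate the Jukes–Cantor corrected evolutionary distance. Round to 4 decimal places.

0.6121

p = 323/772 ≈ 0.418394.
d = −(3/4) ln(1 − 4p/3) = −0.75 ln(1 − 0.557859) = −0.75 ln(0.442141)
  = −0.75 × (-0.816126) = 0.612095 substitutions/site.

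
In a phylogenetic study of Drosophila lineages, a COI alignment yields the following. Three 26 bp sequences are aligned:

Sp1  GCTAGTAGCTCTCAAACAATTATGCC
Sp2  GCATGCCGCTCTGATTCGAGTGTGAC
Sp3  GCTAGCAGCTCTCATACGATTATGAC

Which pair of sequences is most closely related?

Sp1–Sp2: 11/26 differ, p = 0.423, d = 0.623.
Sp1–Sp3: 4/26 differ, p = 0.154, d = 0.172.
Sp2–Sp3: 7/26 differ, p = 0.269, d = 0.334.
The smallest distance is between Sp1 and Sp3.

Sp1 and Sp3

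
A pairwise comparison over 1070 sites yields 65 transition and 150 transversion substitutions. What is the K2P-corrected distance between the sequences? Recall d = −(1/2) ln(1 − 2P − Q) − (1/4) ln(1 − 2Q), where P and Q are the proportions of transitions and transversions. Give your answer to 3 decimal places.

P = 65/1070 ≈ 0.060748 and Q = 150/1070 ≈ 0.140187.
Under the Kimura two-parameter model, d = −½ ln(1 − 2P − Q) − ¼ ln(1 − 2Q).
1 − 2P − Q = 0.738317, giving −½ ln(0.738317) = 0.151691.
1 − 2Q = 0.719626, giving −¼ ln(0.719626) = 0.082256.
d = 0.151691 + 0.082256 = 0.233947.

0.234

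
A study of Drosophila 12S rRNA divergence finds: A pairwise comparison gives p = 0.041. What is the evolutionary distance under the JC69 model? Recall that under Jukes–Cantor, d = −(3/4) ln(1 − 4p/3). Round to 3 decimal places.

d = −(3/4) ln(1 − 4p/3) = −0.75 ln(1 − 0.054667) = −0.75 ln(0.945333)
  = −0.75 × (-0.056218) = 0.042164 substitutions/site.

0.042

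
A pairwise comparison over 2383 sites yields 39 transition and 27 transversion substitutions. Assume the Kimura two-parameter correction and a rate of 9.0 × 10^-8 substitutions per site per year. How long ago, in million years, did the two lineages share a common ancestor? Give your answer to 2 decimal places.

0.16

P = 39/2383 ≈ 0.016366 and Q = 27/2383 ≈ 0.01133.
Under the Kimura two-parameter model, d = −½ ln(1 − 2P − Q) − ¼ ln(1 − 2Q).
1 − 2P − Q = 0.955938, giving −½ ln(0.955938) = 0.022531.
1 − 2Q = 0.97734, giving −¼ ln(0.97734) = 0.005730.
d = 0.022531 + 0.005730 = 0.028261.
Under a molecular clock d = 2μt, so t = d/(2μ) = 0.028261 / (2 × 9.0 × 10^-8) = 0.16 million years.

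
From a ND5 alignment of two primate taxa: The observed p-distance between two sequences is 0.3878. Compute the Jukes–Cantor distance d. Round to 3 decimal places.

d = −(3/4) ln(1 − 4p/3) = −0.75 ln(1 − 0.517067) = −0.75 ln(0.482933)
  = −0.75 × (-0.727877) = 0.545908 substitutions/site.

0.546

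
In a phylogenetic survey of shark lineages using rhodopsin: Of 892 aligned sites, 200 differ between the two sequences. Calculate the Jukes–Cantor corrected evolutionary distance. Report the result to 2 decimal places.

0.27

p = 200/892 ≈ 0.224215.
d = −(3/4) ln(1 − 4p/3) = −0.75 ln(1 − 0.298953) = −0.75 ln(0.701047)
  = −0.75 × (-0.355180) = 0.266385 substitutions/site.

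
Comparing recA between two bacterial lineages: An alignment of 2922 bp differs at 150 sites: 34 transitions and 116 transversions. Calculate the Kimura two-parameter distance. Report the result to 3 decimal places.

0.053

P = 34/2922 ≈ 0.011636 and Q = 116/2922 ≈ 0.039699.
Under the Kimura two-parameter model, d = −½ ln(1 − 2P − Q) − ¼ ln(1 − 2Q).
1 − 2P − Q = 0.937029, giving −½ ln(0.937029) = 0.032521.
1 − 2Q = 0.920602, giving −¼ ln(0.920602) = 0.020682.
d = 0.032521 + 0.020682 = 0.053203.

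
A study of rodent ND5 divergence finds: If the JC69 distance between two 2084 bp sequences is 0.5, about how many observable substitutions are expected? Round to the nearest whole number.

761

Invert JC69: p = (3/4)(1 − e^(−4d/3)) = 0.75 × (1 − e^(-0.666667)) = 0.75 × (1 − 0.513417) = 0.364937.
Expected differing sites = pL ≈ 0.364937 × 2084 = 760.528708 ≈ 761.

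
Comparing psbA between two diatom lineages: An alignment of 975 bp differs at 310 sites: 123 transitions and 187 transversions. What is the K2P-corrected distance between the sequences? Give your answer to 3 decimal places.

0.415

P = 123/975 ≈ 0.126154 and Q = 187/975 ≈ 0.191795.
Under the Kimura two-parameter model, d = −½ ln(1 − 2P − Q) − ¼ ln(1 − 2Q).
1 − 2P − Q = 0.555897, giving −½ ln(0.555897) = 0.293586.
1 − 2Q = 0.61641, giving −¼ ln(0.61641) = 0.120961.
d = 0.293586 + 0.120961 = 0.414547.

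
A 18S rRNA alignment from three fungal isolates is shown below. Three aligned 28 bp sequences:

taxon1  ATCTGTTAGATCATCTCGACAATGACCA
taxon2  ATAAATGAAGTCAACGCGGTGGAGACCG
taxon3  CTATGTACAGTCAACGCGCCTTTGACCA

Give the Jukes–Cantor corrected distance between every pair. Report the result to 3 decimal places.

taxon1–taxon2: 14/28 sites differ → p = 0.5, d = −0.75 ln(1 − 0.666667) = 0.823960 ≈ 0.824.
taxon1–taxon3: 11/28 sites differ → p ≈ 0.392857, d = −0.75 ln(1 − 0.523809) = 0.556452 ≈ 0.556.
taxon2–taxon3: 11/28 sites differ → p ≈ 0.392857, d = −0.75 ln(1 − 0.523809) = 0.556452 ≈ 0.556.

d(taxon1,taxon2) = 0.824, d(taxon1,taxon3) = 0.556, d(taxon2,taxon3) = 0.556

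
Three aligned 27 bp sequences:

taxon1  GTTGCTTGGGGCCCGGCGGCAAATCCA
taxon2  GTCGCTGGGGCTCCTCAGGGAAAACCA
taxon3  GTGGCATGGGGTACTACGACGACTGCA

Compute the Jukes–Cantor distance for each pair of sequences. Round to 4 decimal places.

taxon1–taxon2: 9/27 sites differ → p ≈ 0.333333, d = −0.75 ln(1 − 0.444444) = 0.440839 ≈ 0.4408.
taxon1–taxon3: 10/27 sites differ → p ≈ 0.37037, d = −0.75 ln(1 − 0.493827) = 0.510658 ≈ 0.5107.
taxon2–taxon3: 13/27 sites differ → p ≈ 0.481481, d = −0.75 ln(1 − 0.641975) = 0.770364 ≈ 0.7704.

d(taxon1,taxon2) = 0.4408, d(taxon1,taxon3) = 0.5107, d(taxon2,taxon3) = 0.7704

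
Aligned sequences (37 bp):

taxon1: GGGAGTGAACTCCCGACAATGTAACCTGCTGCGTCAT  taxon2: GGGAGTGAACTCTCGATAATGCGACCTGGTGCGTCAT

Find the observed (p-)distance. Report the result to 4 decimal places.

0.1351

The sequences differ at 5 of 37 positions (sites 13, 17, 22, 23, 29).
p = 5/37 = 0.135135… ≈ 0.1351 (to 4 d.p.).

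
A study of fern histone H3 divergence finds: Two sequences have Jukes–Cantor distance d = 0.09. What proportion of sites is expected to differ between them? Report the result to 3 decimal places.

0.085

p = (3/4)(1 − e^(−4d/3)) = 0.75 × (1 − e^(-0.12)) = 0.75 × (1 − 0.886920) = 0.084810.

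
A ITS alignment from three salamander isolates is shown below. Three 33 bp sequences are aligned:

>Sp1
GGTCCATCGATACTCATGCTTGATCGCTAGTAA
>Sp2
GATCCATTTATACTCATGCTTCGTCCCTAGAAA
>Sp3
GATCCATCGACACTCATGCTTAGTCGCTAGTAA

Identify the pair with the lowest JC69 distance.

Sp1 and Sp3

Sp1–Sp2: 7/33 differ, p = 0.212, d = 0.249.
Sp1–Sp3: 4/33 differ, p = 0.121, d = 0.132.
Sp2–Sp3: 6/33 differ, p = 0.182, d = 0.208.
The smallest distance is between Sp1 and Sp3.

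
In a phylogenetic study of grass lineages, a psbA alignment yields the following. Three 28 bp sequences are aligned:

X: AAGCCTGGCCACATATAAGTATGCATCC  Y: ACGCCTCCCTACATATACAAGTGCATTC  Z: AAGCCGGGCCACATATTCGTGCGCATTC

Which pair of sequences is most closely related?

X and Z

X–Y: 9/28 differ, p = 0.321, d = 0.420.
X–Z: 6/28 differ, p = 0.214, d = 0.252.
Y–Z: 9/28 differ, p = 0.321, d = 0.420.
The smallest distance is between X and Z.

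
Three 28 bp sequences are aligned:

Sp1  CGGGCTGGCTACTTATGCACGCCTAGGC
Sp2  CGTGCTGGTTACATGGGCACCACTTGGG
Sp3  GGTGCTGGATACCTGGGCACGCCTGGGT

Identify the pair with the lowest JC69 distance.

Sp2 and Sp3

Sp1–Sp2: 9/28 differ, p = 0.321, d = 0.420.
Sp1–Sp3: 8/28 differ, p = 0.286, d = 0.360.
Sp2–Sp3: 7/28 differ, p = 0.250, d = 0.304.
The smallest distance is between Sp2 and Sp3.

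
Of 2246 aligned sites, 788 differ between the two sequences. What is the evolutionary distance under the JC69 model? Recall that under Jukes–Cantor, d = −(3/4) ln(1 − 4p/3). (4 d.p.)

0.4730

p = 788/2246 ≈ 0.350846.
d = −(3/4) ln(1 − 4p/3) = −0.75 ln(1 − 0.467795) = −0.75 ln(0.532205)
  = −0.75 × (-0.630727) = 0.473045 substitutions/site.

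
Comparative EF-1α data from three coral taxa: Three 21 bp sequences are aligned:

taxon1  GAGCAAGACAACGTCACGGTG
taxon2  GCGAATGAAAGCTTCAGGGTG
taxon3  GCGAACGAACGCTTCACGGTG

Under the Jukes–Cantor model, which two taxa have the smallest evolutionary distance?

taxon2 and taxon3

taxon1–taxon2: 7/21 differ, p = 0.333, d = 0.441.
taxon1–taxon3: 7/21 differ, p = 0.333, d = 0.441.
taxon2–taxon3: 3/21 differ, p = 0.143, d = 0.158.
The smallest distance is between taxon2 and taxon3.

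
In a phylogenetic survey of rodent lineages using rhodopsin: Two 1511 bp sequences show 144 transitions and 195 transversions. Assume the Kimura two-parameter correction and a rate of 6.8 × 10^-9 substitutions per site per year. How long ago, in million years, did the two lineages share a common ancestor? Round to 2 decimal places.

P = 144/1511 ≈ 0.095301 and Q = 195/1511 ≈ 0.129054.
Under the Kimura two-parameter model, d = −½ ln(1 − 2P − Q) − ¼ ln(1 − 2Q).
1 − 2P − Q = 0.680344, giving −½ ln(0.680344) = 0.192578.
1 − 2Q = 0.741892, giving −¼ ln(0.741892) = 0.074638.
d = 0.192578 + 0.074638 = 0.267216.
Under a molecular clock d = 2μt, so t = d/(2μ) = 0.267216 / (2 × 6.8 × 10^-9) = 19.65 million years.

19.65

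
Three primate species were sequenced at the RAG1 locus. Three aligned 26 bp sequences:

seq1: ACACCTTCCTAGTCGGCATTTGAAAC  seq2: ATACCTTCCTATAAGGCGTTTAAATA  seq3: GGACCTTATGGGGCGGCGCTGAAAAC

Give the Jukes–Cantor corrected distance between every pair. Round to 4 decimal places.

seq1–seq2: 8/26 sites differ → p ≈ 0.307692, d = −0.75 ln(1 − 0.410256) = 0.396050 ≈ 0.3961.
seq1–seq3: 11/26 sites differ → p ≈ 0.423077, d = −0.75 ln(1 − 0.564103) = 0.622762 ≈ 0.6228.
seq2–seq3: 13/26 sites differ → p = 0.5, d = −0.75 ln(1 − 0.666667) = 0.823960 ≈ 0.8240.

d(seq1,seq2) = 0.3961, d(seq1,seq3) = 0.6228, d(seq2,seq3) = 0.8240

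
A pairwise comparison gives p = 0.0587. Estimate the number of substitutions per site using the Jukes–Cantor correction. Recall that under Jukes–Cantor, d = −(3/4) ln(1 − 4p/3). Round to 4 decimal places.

d = −(3/4) ln(1 − 4p/3) = −0.75 ln(1 − 0.078267) = −0.75 ln(0.921733)
  = −0.75 × (-0.081500) = 0.061125 substitutions/site.

0.0611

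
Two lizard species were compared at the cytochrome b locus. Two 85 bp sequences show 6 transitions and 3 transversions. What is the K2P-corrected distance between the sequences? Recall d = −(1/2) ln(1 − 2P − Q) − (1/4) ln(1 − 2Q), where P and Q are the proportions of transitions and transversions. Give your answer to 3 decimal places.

P = 6/85 ≈ 0.070588 and Q = 3/85 ≈ 0.035294.
Under the Kimura two-parameter model, d = −½ ln(1 − 2P − Q) − ¼ ln(1 − 2Q).
1 − 2P − Q = 0.82353, giving −½ ln(0.82353) = 0.097078.
1 − 2Q = 0.929412, giving −¼ ln(0.929412) = 0.018301.
d = 0.097078 + 0.018301 = 0.115379.

0.115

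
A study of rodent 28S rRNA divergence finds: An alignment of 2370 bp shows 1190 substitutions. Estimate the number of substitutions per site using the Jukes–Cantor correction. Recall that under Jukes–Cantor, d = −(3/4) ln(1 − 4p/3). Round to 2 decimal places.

p = 1190/2370 ≈ 0.50211.
d = −(3/4) ln(1 − 4p/3) = −0.75 ln(1 − 0.66948) = −0.75 ln(0.33052)
  = −0.75 × (-1.107088) = 0.830316 substitutions/site.

0.83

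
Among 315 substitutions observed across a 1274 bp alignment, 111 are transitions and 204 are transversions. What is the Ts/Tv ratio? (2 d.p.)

R = 111/204 = 0.544117… ≈ 0.54 (to 2 d.p.).

0.54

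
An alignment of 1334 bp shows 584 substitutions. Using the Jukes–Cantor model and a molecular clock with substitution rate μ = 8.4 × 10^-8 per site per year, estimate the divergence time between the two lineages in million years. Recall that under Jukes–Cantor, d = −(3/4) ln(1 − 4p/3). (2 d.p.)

3.91

p = 584/1334 ≈ 0.437781.
d = −(3/4) ln(1 − 4p/3) = −0.75 ln(1 − 0.583708) = −0.75 ln(0.416292)
  = −0.75 × (-0.876368) = 0.657276 substitutions/site.
Under a molecular clock d = 2μt, so t = d/(2μ) = 0.657276 / (2 × 8.4 × 10^-8) = 3.91 million years.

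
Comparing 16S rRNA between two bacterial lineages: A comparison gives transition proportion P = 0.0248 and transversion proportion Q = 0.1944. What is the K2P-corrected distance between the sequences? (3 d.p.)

0.263

Under the Kimura two-parameter model, d = −½ ln(1 − 2P − Q) − ¼ ln(1 − 2Q).
1 − 2P − Q = 0.756, giving −½ ln(0.756) = 0.139857.
1 − 2Q = 0.6112, giving −¼ ln(0.6112) = 0.123083.
d = 0.139857 + 0.123083 = 0.262940.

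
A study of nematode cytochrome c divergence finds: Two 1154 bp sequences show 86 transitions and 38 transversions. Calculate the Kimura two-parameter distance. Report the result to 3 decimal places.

0.117

P = 86/1154 ≈ 0.074523 and Q = 38/1154 ≈ 0.032929.
Under the Kimura two-parameter model, d = −½ ln(1 − 2P − Q) − ¼ ln(1 − 2Q).
1 − 2P − Q = 0.818025, giving −½ ln(0.818025) = 0.100431.
1 − 2Q = 0.934142, giving −¼ ln(0.934142) = 0.017032.
d = 0.100431 + 0.017032 = 0.117463.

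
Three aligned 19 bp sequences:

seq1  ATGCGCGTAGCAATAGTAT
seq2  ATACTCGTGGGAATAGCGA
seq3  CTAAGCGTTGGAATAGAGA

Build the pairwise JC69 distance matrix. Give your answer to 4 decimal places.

seq1–seq2: 7/19 sites differ → p ≈ 0.368421, d = −0.75 ln(1 − 0.491228) = 0.506816 ≈ 0.5068.
seq1–seq3: 8/19 sites differ → p ≈ 0.421053, d = −0.75 ln(1 − 0.561404) = 0.618132 ≈ 0.6181.
seq2–seq3: 5/19 sites differ → p ≈ 0.263158, d = −0.75 ln(1 − 0.350877) = 0.324100 ≈ 0.3241.

d(seq1,seq2) = 0.5068, d(seq1,seq3) = 0.6181, d(seq2,seq3) = 0.3241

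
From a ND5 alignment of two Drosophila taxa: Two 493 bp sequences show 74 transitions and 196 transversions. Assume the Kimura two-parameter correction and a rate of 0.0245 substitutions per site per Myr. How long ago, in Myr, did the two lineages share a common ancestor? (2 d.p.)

P = 74/493 ≈ 0.150101 and Q = 196/493 ≈ 0.397566.
Under the Kimura two-parameter model, d = −½ ln(1 − 2P − Q) − ¼ ln(1 − 2Q).
1 − 2P − Q = 0.302232, giving −½ ln(0.302232) = 0.598280.
1 − 2Q = 0.204868, giving −¼ ln(0.204868) = 0.396347.
d = 0.598280 + 0.396347 = 0.994627.
Under a molecular clock d = 2μt, so t = d/(2μ) = 0.994627 / (2 × 0.0245) = 20.30 Myr.

20.30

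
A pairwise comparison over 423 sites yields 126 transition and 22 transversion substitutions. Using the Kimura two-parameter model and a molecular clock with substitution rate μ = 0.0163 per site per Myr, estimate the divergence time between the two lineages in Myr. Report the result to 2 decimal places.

P = 126/423 ≈ 0.297872 and Q = 22/423 ≈ 0.052009.
Under the Kimura two-parameter model, d = −½ ln(1 − 2P − Q) − ¼ ln(1 − 2Q).
1 − 2P − Q = 0.352247, giving −½ ln(0.352247) = 0.521711.
1 − 2Q = 0.895982, giving −¼ ln(0.895982) = 0.027459.
d = 0.521711 + 0.027459 = 0.549170.
Under a molecular clock d = 2μt, so t = d/(2μ) = 0.549170 / (2 × 0.0163) = 16.85 Myr.

16.85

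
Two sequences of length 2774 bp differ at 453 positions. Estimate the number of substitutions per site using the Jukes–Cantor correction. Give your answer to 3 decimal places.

p = 453/2774 ≈ 0.163302.
d = −(3/4) ln(1 − 4p/3) = −0.75 ln(1 − 0.217736) = −0.75 ln(0.782264)
  = −0.75 × (-0.245563) = 0.184172 substitutions/site.

0.184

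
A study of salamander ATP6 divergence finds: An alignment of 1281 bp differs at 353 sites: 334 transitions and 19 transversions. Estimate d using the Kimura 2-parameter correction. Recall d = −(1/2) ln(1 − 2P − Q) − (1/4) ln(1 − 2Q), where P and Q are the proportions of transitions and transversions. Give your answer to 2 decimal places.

0.39

P = 334/1281 ≈ 0.260734 and Q = 19/1281 ≈ 0.014832.
Under the Kimura two-parameter model, d = −½ ln(1 − 2P − Q) − ¼ ln(1 − 2Q).
1 − 2P − Q = 0.4637, giving −½ ln(0.4637) = 0.384259.
1 − 2Q = 0.970336, giving −¼ ln(0.970336) = 0.007528.
d = 0.384259 + 0.007528 = 0.391787.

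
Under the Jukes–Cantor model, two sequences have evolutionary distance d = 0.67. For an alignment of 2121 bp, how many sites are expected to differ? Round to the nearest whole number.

Invert JC69: p = (3/4)(1 − e^(−4d/3)) = 0.75 × (1 − e^(-0.893333)) = 0.75 × (1 − 0.409289) = 0.443033.
Expected differing sites = pL ≈ 0.443033 × 2121 = 939.672993 ≈ 940.

940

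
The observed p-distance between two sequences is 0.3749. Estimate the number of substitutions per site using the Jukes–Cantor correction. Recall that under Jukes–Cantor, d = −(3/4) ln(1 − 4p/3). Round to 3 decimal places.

0.520

d = −(3/4) ln(1 − 4p/3) = −0.75 ln(1 − 0.499867) = −0.75 ln(0.500133)
  = −0.75 × (-0.692881) = 0.519661 substitutions/site.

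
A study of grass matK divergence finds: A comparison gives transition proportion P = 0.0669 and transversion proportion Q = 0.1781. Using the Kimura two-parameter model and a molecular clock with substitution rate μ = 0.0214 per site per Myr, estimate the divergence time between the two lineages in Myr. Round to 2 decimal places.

Under the Kimura two-parameter model, d = −½ ln(1 − 2P − Q) − ¼ ln(1 − 2Q).
1 − 2P − Q = 0.6881, giving −½ ln(0.6881) = 0.186911.
1 − 2Q = 0.6438, giving −¼ ln(0.6438) = 0.110092.
d = 0.186911 + 0.110092 = 0.297003.
Under a molecular clock d = 2μt, so t = d/(2μ) = 0.297003 / (2 × 0.0214) = 6.94 Myr.

6.94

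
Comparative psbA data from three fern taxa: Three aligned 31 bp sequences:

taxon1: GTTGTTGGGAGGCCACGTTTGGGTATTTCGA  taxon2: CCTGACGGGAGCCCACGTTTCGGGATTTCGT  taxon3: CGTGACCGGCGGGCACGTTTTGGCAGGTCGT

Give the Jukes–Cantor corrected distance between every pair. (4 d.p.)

taxon1–taxon2: 8/31 sites differ → p ≈ 0.258065, d = −0.75 ln(1 − 0.344087) = 0.316295 ≈ 0.3163.
taxon1–taxon3: 12/31 sites differ → p ≈ 0.387097, d = −0.75 ln(1 − 0.516129) = 0.544453 ≈ 0.5445.
taxon2–taxon3: 9/31 sites differ → p ≈ 0.290323, d = −0.75 ln(1 − 0.387097) = 0.367161 ≈ 0.3672.

d(taxon1,taxon2) = 0.3163, d(taxon1,taxon3) = 0.5445, d(taxon2,taxon3) = 0.3672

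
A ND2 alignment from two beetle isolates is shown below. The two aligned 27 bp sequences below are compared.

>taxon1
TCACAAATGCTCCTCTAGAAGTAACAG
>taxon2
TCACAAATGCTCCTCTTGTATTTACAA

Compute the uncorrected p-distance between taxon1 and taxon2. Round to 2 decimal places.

The sequences differ at 5 of 27 positions (sites 17, 19, 21, 23, 27).
p = 5/27 = 0.185185… ≈ 0.19 (to 2 d.p.).

0.19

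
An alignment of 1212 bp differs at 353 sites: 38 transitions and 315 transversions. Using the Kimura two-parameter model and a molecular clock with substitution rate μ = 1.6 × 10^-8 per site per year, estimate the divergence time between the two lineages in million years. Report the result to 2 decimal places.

P = 38/1212 ≈ 0.031353 and Q = 315/1212 ≈ 0.259901.
Under the Kimura two-parameter model, d = −½ ln(1 − 2P − Q) − ¼ ln(1 − 2Q).
1 − 2P − Q = 0.677393, giving −½ ln(0.677393) = 0.194752.
1 − 2Q = 0.480198, giving −¼ ln(0.480198) = 0.183389.
d = 0.194752 + 0.183389 = 0.378141.
Under a molecular clock d = 2μt, so t = d/(2μ) = 0.378141 / (2 × 1.6 × 10^-8) = 11.82 million years.

11.82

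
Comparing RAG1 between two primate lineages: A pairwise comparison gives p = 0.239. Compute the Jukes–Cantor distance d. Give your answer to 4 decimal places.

d = −(3/4) ln(1 − 4p/3) = −0.75 ln(1 − 0.318667) = −0.75 ln(0.681333)
  = −0.75 × (-0.383704) = 0.287778 substitutions/site.

0.2878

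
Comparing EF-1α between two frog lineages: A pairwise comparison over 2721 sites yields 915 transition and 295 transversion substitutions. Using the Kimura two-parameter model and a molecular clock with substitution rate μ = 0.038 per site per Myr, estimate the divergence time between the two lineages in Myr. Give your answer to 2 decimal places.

P = 915/2721 ≈ 0.336273 and Q = 295/2721 ≈ 0.108416.
Under the Kimura two-parameter model, d = −½ ln(1 − 2P − Q) − ¼ ln(1 − 2Q).
1 − 2P − Q = 0.219038, giving −½ ln(0.219038) = 0.759255.
1 − 2Q = 0.783168, giving −¼ ln(0.783168) = 0.061102.
d = 0.759255 + 0.061102 = 0.820357.
Under a molecular clock d = 2μt, so t = d/(2μ) = 0.820357 / (2 × 0.038) = 10.79 Myr.

10.79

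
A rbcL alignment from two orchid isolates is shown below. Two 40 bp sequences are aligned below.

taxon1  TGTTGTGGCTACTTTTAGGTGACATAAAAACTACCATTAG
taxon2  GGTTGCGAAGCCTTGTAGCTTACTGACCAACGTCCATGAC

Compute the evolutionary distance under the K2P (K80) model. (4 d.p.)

Of 40 sites, 2 differences are transitions and 15 are transversions, so P = 2/40 = 0.05 and Q = 15/40 = 0.375.
Under the Kimura two-parameter model, d = −½ ln(1 − 2P − Q) − ¼ ln(1 − 2Q).
1 − 2P − Q = 0.525, giving −½ ln(0.525) = 0.322179.
1 − 2Q = 0.25, giving −¼ ln(0.25) = 0.346574.
d = 0.322179 + 0.346574 = 0.668753.

0.6688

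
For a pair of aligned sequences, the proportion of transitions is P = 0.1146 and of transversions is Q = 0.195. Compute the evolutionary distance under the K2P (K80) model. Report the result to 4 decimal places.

Under the Kimura two-parameter model, d = −½ ln(1 − 2P − Q) − ¼ ln(1 − 2Q).
1 − 2P − Q = 0.5758, giving −½ ln(0.5758) = 0.275997.
1 − 2Q = 0.61, giving −¼ ln(0.61) = 0.123574.
d = 0.275997 + 0.123574 = 0.399571.

0.3996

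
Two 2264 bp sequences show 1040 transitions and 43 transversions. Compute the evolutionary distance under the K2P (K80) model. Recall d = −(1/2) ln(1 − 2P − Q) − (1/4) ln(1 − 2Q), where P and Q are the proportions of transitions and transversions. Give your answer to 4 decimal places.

1.3977

P = 1040/2264 ≈ 0.459364 and Q = 43/2264 ≈ 0.018993.
Under the Kimura two-parameter model, d = −½ ln(1 − 2P − Q) − ¼ ln(1 − 2Q).
1 − 2P − Q = 0.062279, giving −½ ln(0.062279) = 1.388065.
1 − 2Q = 0.962014, giving −¼ ln(0.962014) = 0.009682.
d = 1.388065 + 0.009682 = 1.397747.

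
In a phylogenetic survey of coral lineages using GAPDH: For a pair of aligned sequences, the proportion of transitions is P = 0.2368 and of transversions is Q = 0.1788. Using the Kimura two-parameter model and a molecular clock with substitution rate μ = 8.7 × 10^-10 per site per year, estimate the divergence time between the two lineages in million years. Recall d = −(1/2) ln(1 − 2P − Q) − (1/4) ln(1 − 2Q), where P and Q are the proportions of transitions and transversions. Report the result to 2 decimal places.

Under the Kimura two-parameter model, d = −½ ln(1 − 2P − Q) − ¼ ln(1 − 2Q).
1 − 2P − Q = 0.3476, giving −½ ln(0.3476) = 0.528351.
1 − 2Q = 0.6424, giving −¼ ln(0.6424) = 0.110636.
d = 0.528351 + 0.110636 = 0.638987.
Under a molecular clock d = 2μt, so t = d/(2μ) = 0.638987 / (2 × 8.7 × 10^-10) = 367.23 million years.

367.23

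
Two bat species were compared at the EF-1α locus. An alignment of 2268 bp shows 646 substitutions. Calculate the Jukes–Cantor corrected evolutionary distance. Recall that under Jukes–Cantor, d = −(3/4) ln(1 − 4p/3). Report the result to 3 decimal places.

p = 646/2268 ≈ 0.284832.
d = −(3/4) ln(1 − 4p/3) = −0.75 ln(1 − 0.379776) = −0.75 ln(0.620224)
  = −0.75 × (-0.477675) = 0.358256 substitutions/site.

0.358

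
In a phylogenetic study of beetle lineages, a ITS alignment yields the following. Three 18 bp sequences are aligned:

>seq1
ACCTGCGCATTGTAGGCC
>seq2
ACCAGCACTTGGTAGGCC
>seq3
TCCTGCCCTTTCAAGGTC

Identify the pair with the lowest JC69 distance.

seq1 and seq2

seq1–seq2: 4/18 differ, p = 0.222, d = 0.264.
seq1–seq3: 6/18 differ, p = 0.333, d = 0.441.
seq2–seq3: 7/18 differ, p = 0.389, d = 0.548.
The smallest distance is between seq1 and seq2.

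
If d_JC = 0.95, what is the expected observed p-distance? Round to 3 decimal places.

p = (3/4)(1 − e^(−4d/3)) = 0.75 × (1 − e^(-1.266667)) = 0.75 × (1 − 0.281769) = 0.538673.

0.539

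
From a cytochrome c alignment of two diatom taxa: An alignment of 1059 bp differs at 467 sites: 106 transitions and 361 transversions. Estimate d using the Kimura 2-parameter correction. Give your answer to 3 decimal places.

P = 106/1059 ≈ 0.100094 and Q = 361/1059 ≈ 0.340888.
Under the Kimura two-parameter model, d = −½ ln(1 − 2P − Q) − ¼ ln(1 − 2Q).
1 − 2P − Q = 0.458924, giving −½ ln(0.458924) = 0.389435.
1 − 2Q = 0.318224, giving −¼ ln(0.318224) = 0.286250.
d = 0.389435 + 0.286250 = 0.675685.

0.676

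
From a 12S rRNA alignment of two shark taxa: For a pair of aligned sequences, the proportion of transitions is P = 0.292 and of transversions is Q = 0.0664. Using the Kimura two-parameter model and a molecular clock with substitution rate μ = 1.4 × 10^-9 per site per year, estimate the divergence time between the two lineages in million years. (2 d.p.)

Under the Kimura two-parameter model, d = −½ ln(1 − 2P − Q) − ¼ ln(1 − 2Q).
1 − 2P − Q = 0.3496, giving −½ ln(0.3496) = 0.525483.
1 − 2Q = 0.8672, giving −¼ ln(0.8672) = 0.035621.
d = 0.525483 + 0.035621 = 0.561104.
Under a molecular clock d = 2μt, so t = d/(2μ) = 0.561104 / (2 × 1.4 × 10^-9) = 200.39 million years.

200.39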